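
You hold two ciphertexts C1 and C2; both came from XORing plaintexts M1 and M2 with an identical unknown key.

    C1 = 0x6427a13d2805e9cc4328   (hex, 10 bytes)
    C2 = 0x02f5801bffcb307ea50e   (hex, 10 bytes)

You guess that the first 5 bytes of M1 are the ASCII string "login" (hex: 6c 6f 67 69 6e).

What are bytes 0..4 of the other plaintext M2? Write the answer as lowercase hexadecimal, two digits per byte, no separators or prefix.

First, C1 ⊕ C2 = (M1 ⊕ K) ⊕ (M2 ⊕ K) = M1 ⊕ M2, so the key drops out. Then M2 = (M1 ⊕ M2) ⊕ M1 over the first 5 bytes.
byte 0: (64 ⊕ 02) ⊕ 6c = 66 ⊕ 6c = 0a
byte 1: (27 ⊕ f5) ⊕ 6f = d2 ⊕ 6f = bd
byte 2: (a1 ⊕ 80) ⊕ 67 = 21 ⊕ 67 = 46
byte 3: (3d ⊕ 1b) ⊕ 69 = 26 ⊕ 69 = 4f
byte 4: (28 ⊕ ff) ⊕ 6e = d7 ⊕ 6e = b9

0abd464fb9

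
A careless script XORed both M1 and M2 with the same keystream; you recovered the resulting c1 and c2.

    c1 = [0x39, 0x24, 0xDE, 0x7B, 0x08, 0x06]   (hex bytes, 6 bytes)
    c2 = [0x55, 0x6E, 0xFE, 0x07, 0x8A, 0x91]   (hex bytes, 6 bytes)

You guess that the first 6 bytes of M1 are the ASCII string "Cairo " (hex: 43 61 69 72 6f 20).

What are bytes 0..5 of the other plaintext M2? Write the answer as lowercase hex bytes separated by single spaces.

First, c1 ⊕ c2 = (M1 ⊕ K) ⊕ (M2 ⊕ K) = M1 ⊕ M2, so the key drops out. Then M2 = (M1 ⊕ M2) ⊕ M1 over the first 6 bytes.
byte 0: (39 xor 55) xor 43 = 6c xor 43 = 2f
byte 1: (24 xor 6e) xor 61 = 4a xor 61 = 2b
byte 2: (de xor fe) xor 69 = 20 xor 69 = 49
byte 3: (7b xor 07) xor 72 = 7c xor 72 = 0e
byte 4: (08 xor 8a) xor 6f = 82 xor 6f = ed
byte 5: (06 xor 91) xor 20 = 97 xor 20 = b7

2f 2b 49 0e ed b7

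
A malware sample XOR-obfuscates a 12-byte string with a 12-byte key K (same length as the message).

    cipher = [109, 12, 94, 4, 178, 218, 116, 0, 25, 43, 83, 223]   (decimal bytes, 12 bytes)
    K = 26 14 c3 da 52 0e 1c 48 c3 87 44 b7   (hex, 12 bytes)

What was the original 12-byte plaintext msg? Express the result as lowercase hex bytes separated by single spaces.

XOR is its own inverse, so applying the key byte-wise gives the result directly.
01101101 ⊕ 00100110 = 01001011
00001100 ⊕ 00010100 = 00011000
01011110 ⊕ 11000011 = 10011101
00000100 ⊕ 11011010 = 11011110
10110010 ⊕ 01010010 = 11100000
11011010 ⊕ 00001110 = 11010100
01110100 ⊕ 00011100 = 01101000
00000000 ⊕ 01001000 = 01001000
00011001 ⊕ 11000011 = 11011010
00101011 ⊕ 10000111 = 10101100
01010011 ⊕ 01000100 = 00010111
11011111 ⊕ 10110111 = 01101000

4b 18 9d de e0 d4 68 48 da ac 17 68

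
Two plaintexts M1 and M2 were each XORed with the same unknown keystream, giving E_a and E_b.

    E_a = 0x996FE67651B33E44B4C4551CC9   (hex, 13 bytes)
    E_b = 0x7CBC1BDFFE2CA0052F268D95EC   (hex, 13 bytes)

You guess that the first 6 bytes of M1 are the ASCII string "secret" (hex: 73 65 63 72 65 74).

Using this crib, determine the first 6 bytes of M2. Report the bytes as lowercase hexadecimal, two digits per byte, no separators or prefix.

96b69edbcaeb

First, E_a ⊕ E_b = (M1 ⊕ K) ⊕ (M2 ⊕ K) = M1 ⊕ M2, so the key drops out. Then M2 = (M1 ⊕ M2) ⊕ M1 over the first 6 bytes.
byte 0: (99 xor 7c) xor 73 = e5 xor 73 = 96
byte 1: (6f xor bc) xor 65 = d3 xor 65 = b6
byte 2: (e6 xor 1b) xor 63 = fd xor 63 = 9e
byte 3: (76 xor df) xor 72 = a9 xor 72 = db
byte 4: (51 xor fe) xor 65 = af xor 65 = ca
byte 5: (b3 xor 2c) xor 74 = 9f xor 74 = eb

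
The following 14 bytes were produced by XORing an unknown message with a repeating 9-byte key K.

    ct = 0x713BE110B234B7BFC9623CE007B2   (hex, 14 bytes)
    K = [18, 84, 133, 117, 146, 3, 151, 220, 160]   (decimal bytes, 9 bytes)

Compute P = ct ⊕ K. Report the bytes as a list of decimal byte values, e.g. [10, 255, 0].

The 9-byte key repeats, so the effective keystream is 12 54 85 75 92 03 97 dc a0 12 54 85 75 92.
byte 0: 01110001 XOR 00010010 = 01100011
byte 1: 00111011 XOR 01010100 = 01101111
byte 2: 11100001 XOR 10000101 = 01100100
byte 3: 00010000 XOR 01110101 = 01100101
byte 4: 10110010 XOR 10010010 = 00100000
byte 5: 00110100 XOR 00000011 = 00110111
byte 6: 10110111 XOR 10010111 = 00100000
byte 7: 10111111 XOR 11011100 = 01100011
byte 8: 11001001 XOR 10100000 = 01101001
byte 9: 01100010 XOR 00010010 = 01110000
byte 10: 00111100 XOR 01010100 = 01101000
byte 11: 11100000 XOR 10000101 = 01100101
byte 12: 00000111 XOR 01110101 = 01110010
byte 13: 10110010 XOR 10010010 = 00100000

[99, 111, 100, 101, 32, 55, 32, 99, 105, 112, 104, 101, 114, 32]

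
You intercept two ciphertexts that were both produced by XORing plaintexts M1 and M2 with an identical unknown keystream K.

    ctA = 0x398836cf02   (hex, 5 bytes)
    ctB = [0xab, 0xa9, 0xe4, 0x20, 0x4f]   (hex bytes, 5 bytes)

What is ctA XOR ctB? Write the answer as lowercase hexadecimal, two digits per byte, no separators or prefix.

9221d2ef4d

ctA ⊕ ctB = (M1 ⊕ K) ⊕ (M2 ⊕ K) = M1 ⊕ M2 — the shared key cancels under XOR.
byte 0: 39 xor ab = 92
byte 1: 88 xor a9 = 21
byte 2: 36 xor e4 = d2
byte 3: cf xor 20 = ef
byte 4: 02 xor 4f = 4d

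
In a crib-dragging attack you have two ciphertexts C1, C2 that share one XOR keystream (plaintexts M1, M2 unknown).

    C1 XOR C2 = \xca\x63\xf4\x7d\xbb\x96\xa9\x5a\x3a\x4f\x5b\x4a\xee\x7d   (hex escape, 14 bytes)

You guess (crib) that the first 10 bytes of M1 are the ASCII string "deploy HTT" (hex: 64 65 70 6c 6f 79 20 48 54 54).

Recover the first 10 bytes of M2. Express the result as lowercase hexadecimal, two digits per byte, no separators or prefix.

Since C1 ⊕ C2 = M1 ⊕ M2, XORing with the guessed M1 bytes yields the corresponding M2 bytes: M2 = (C1 ⊕ C2) ⊕ M1.
202 xor 100 = 174
 99 xor 101 =   6
244 xor 112 = 132
125 xor 108 =  17
187 xor 111 = 212
150 xor 121 = 239
169 xor  32 = 137
 90 xor  72 =  18
 58 xor  84 = 110
 79 xor  84 =  27

ae068411d4ef89126e1b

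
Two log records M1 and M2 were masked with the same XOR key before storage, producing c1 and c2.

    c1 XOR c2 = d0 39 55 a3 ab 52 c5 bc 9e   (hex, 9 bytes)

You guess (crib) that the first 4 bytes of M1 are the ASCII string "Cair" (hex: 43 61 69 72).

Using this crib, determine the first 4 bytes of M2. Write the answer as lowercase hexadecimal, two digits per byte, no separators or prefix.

93583cd1

Since c1 ⊕ c2 = M1 ⊕ M2, XORing with the guessed M1 bytes yields the corresponding M2 bytes: M2 = (c1 ⊕ c2) ⊕ M1.
d0 XOR 43 = 93
39 XOR 61 = 58
55 XOR 69 = 3c
a3 XOR 72 = d1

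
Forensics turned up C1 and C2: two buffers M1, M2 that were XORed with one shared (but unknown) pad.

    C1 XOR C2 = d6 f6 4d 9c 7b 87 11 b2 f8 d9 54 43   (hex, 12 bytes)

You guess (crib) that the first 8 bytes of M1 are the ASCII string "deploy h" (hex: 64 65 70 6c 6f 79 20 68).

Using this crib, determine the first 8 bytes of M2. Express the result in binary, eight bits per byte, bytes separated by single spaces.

Since C1 ⊕ C2 = M1 ⊕ M2, XORing with the guessed M1 bytes yields the corresponding M2 bytes: M2 = (C1 ⊕ C2) ⊕ M1.
byte 0: d6 XOR 64 = b2
byte 1: f6 XOR 65 = 93
byte 2: 4d XOR 70 = 3d
byte 3: 9c XOR 6c = f0
byte 4: 7b XOR 6f = 14
byte 5: 87 XOR 79 = fe
byte 6: 11 XOR 20 = 31
byte 7: b2 XOR 68 = da

10110010 10010011 00111101 11110000 00010100 11111110 00110001 11011010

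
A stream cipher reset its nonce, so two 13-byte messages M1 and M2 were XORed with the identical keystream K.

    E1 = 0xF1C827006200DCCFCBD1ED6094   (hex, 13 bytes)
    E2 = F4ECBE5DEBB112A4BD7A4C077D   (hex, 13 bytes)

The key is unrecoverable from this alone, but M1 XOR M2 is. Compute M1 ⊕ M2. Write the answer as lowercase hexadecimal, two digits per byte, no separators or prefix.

0524995d89b1ce6b76aba167e9

E1 ⊕ E2 = (M1 ⊕ K) ⊕ (M2 ⊕ K) = M1 ⊕ M2 — the shared key cancels under XOR.
byte 0: 11110001 XOR 11110100 = 00000101
byte 1: 11001000 XOR 11101100 = 00100100
byte 2: 00100111 XOR 10111110 = 10011001
byte 3: 00000000 XOR 01011101 = 01011101
byte 4: 01100010 XOR 11101011 = 10001001
byte 5: 00000000 XOR 10110001 = 10110001
byte 6: 11011100 XOR 00010010 = 11001110
byte 7: 11001111 XOR 10100100 = 01101011
byte 8: 11001011 XOR 10111101 = 01110110
byte 9: 11010001 XOR 01111010 = 10101011
byte 10: 11101101 XOR 01001100 = 10100001
byte 11: 01100000 XOR 00000111 = 01100111
byte 12: 10010100 XOR 01111101 = 11101001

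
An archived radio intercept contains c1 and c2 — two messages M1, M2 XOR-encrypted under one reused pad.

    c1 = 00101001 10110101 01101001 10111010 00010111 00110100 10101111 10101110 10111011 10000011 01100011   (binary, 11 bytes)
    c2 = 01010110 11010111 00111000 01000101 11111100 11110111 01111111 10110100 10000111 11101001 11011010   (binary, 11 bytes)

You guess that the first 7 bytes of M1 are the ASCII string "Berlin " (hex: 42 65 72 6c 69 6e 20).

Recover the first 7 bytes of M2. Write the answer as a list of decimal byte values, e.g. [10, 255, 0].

First, c1 ⊕ c2 = (M1 ⊕ K) ⊕ (M2 ⊕ K) = M1 ⊕ M2, so the key drops out. Then M2 = (M1 ⊕ M2) ⊕ M1 over the first 7 bytes.
byte 0: (29 XOR 56) XOR 42 = 7f XOR 42 = 3d
byte 1: (b5 XOR d7) XOR 65 = 62 XOR 65 = 07
byte 2: (69 XOR 38) XOR 72 = 51 XOR 72 = 23
byte 3: (ba XOR 45) XOR 6c = ff XOR 6c = 93
byte 4: (17 XOR fc) XOR 69 = eb XOR 69 = 82
byte 5: (34 XOR f7) XOR 6e = c3 XOR 6e = ad
byte 6: (af XOR 7f) XOR 20 = d0 XOR 20 = f0

[61, 7, 35, 147, 130, 173, 240]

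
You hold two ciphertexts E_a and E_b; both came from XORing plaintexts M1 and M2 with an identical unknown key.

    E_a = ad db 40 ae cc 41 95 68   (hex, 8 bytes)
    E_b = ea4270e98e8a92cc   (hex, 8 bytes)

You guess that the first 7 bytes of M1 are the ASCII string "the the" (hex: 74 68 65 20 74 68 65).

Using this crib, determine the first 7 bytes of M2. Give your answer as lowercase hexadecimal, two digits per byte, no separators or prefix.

33f1556736a362

First, E_a ⊕ E_b = (M1 ⊕ K) ⊕ (M2 ⊕ K) = M1 ⊕ M2, so the key drops out. Then M2 = (M1 ⊕ M2) ⊕ M1 over the first 7 bytes.
byte 0: (ad ⊕ ea) ⊕ 74 = 47 ⊕ 74 = 33
byte 1: (db ⊕ 42) ⊕ 68 = 99 ⊕ 68 = f1
byte 2: (40 ⊕ 70) ⊕ 65 = 30 ⊕ 65 = 55
byte 3: (ae ⊕ e9) ⊕ 20 = 47 ⊕ 20 = 67
byte 4: (cc ⊕ 8e) ⊕ 74 = 42 ⊕ 74 = 36
byte 5: (41 ⊕ 8a) ⊕ 68 = cb ⊕ 68 = a3
byte 6: (95 ⊕ 92) ⊕ 65 = 07 ⊕ 65 = 62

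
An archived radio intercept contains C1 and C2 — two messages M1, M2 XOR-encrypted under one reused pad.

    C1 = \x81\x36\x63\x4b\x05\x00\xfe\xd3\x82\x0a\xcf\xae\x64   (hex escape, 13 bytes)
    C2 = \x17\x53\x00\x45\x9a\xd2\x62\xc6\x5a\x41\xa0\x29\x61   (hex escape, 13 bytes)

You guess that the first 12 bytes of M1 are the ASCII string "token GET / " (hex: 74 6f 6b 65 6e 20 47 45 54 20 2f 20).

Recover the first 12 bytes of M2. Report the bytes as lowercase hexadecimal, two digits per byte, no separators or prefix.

e20a086bf1f2db508c6b40a7

First, C1 ⊕ C2 = (M1 ⊕ K) ⊕ (M2 ⊕ K) = M1 ⊕ M2, so the key drops out. Then M2 = (M1 ⊕ M2) ⊕ M1 over the first 12 bytes.
byte 0: (81 xor 17) xor 74 = 96 xor 74 = e2
byte 1: (36 xor 53) xor 6f = 65 xor 6f = 0a
byte 2: (63 xor 00) xor 6b = 63 xor 6b = 08
byte 3: (4b xor 45) xor 65 = 0e xor 65 = 6b
byte 4: (05 xor 9a) xor 6e = 9f xor 6e = f1
byte 5: (00 xor d2) xor 20 = d2 xor 20 = f2
byte 6: (fe xor 62) xor 47 = 9c xor 47 = db
byte 7: (d3 xor c6) xor 45 = 15 xor 45 = 50
byte 8: (82 xor 5a) xor 54 = d8 xor 54 = 8c
byte 9: (0a xor 41) xor 20 = 4b xor 20 = 6b
byte 10: (cf xor a0) xor 2f = 6f xor 2f = 40
byte 11: (ae xor 29) xor 20 = 87 xor 20 = a7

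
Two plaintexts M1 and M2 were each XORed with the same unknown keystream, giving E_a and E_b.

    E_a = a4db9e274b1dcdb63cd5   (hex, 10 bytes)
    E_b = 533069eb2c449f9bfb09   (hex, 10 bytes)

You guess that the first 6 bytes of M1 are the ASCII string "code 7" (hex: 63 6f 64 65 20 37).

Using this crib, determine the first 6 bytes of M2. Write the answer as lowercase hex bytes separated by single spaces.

94 84 93 a9 47 6e

First, E_a ⊕ E_b = (M1 ⊕ K) ⊕ (M2 ⊕ K) = M1 ⊕ M2, so the key drops out. Then M2 = (M1 ⊕ M2) ⊕ M1 over the first 6 bytes.
byte 0: (a4 ⊕ 53) ⊕ 63 = f7 ⊕ 63 = 94
byte 1: (db ⊕ 30) ⊕ 6f = eb ⊕ 6f = 84
byte 2: (9e ⊕ 69) ⊕ 64 = f7 ⊕ 64 = 93
byte 3: (27 ⊕ eb) ⊕ 65 = cc ⊕ 65 = a9
byte 4: (4b ⊕ 2c) ⊕ 20 = 67 ⊕ 20 = 47
byte 5: (1d ⊕ 44) ⊕ 37 = 59 ⊕ 37 = 6e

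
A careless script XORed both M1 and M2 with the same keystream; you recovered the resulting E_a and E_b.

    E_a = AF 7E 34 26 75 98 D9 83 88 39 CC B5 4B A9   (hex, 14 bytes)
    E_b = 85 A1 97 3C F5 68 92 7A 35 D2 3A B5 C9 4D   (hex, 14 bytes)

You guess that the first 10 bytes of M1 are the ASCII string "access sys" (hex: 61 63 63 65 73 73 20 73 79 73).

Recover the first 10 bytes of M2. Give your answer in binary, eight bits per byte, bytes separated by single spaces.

First, E_a ⊕ E_b = (M1 ⊕ K) ⊕ (M2 ⊕ K) = M1 ⊕ M2, so the key drops out. Then M2 = (M1 ⊕ M2) ⊕ M1 over the first 10 bytes.
byte 0: (af xor 85) xor 61 = 2a xor 61 = 4b
byte 1: (7e xor a1) xor 63 = df xor 63 = bc
byte 2: (34 xor 97) xor 63 = a3 xor 63 = c0
byte 3: (26 xor 3c) xor 65 = 1a xor 65 = 7f
byte 4: (75 xor f5) xor 73 = 80 xor 73 = f3
byte 5: (98 xor 68) xor 73 = f0 xor 73 = 83
byte 6: (d9 xor 92) xor 20 = 4b xor 20 = 6b
byte 7: (83 xor 7a) xor 73 = f9 xor 73 = 8a
byte 8: (88 xor 35) xor 79 = bd xor 79 = c4
byte 9: (39 xor d2) xor 73 = eb xor 73 = 98

01001011 10111100 11000000 01111111 11110011 10000011 01101011 10001010 11000100 10011000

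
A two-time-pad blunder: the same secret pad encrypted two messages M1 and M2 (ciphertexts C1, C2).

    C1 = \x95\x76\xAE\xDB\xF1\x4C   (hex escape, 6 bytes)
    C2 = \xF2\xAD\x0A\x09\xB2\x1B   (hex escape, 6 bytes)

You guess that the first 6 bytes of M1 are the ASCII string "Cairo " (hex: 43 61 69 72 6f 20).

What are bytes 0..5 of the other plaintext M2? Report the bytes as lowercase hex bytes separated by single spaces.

First, C1 ⊕ C2 = (M1 ⊕ K) ⊕ (M2 ⊕ K) = M1 ⊕ M2, so the key drops out. Then M2 = (M1 ⊕ M2) ⊕ M1 over the first 6 bytes.
byte 0: (95 xor f2) xor 43 = 67 xor 43 = 24
byte 1: (76 xor ad) xor 61 = db xor 61 = ba
byte 2: (ae xor 0a) xor 69 = a4 xor 69 = cd
byte 3: (db xor 09) xor 72 = d2 xor 72 = a0
byte 4: (f1 xor b2) xor 6f = 43 xor 6f = 2c
byte 5: (4c xor 1b) xor 20 = 57 xor 20 = 77

24 ba cd a0 2c 77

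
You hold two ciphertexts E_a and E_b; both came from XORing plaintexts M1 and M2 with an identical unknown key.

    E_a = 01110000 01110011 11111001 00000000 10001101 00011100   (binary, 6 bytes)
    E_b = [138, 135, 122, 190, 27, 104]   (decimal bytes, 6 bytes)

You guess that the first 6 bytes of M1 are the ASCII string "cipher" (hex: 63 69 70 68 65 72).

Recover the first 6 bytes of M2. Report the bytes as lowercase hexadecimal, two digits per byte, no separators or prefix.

999df3d6f306

First, E_a ⊕ E_b = (M1 ⊕ K) ⊕ (M2 ⊕ K) = M1 ⊕ M2, so the key drops out. Then M2 = (M1 ⊕ M2) ⊕ M1 over the first 6 bytes.
byte 0: (70 xor 8a) xor 63 = fa xor 63 = 99
byte 1: (73 xor 87) xor 69 = f4 xor 69 = 9d
byte 2: (f9 xor 7a) xor 70 = 83 xor 70 = f3
byte 3: (00 xor be) xor 68 = be xor 68 = d6
byte 4: (8d xor 1b) xor 65 = 96 xor 65 = f3
byte 5: (1c xor 68) xor 72 = 74 xor 72 = 06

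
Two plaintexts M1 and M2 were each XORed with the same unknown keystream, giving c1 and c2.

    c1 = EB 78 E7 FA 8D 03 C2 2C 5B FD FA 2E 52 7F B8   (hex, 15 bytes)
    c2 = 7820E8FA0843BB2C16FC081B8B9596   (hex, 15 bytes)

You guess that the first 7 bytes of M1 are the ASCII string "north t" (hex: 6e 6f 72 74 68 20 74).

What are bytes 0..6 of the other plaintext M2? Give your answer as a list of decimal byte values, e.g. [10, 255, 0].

[253, 55, 125, 116, 237, 96, 13]

First, c1 ⊕ c2 = (M1 ⊕ K) ⊕ (M2 ⊕ K) = M1 ⊕ M2, so the key drops out. Then M2 = (M1 ⊕ M2) ⊕ M1 over the first 7 bytes.
byte 0: (eb XOR 78) XOR 6e = 93 XOR 6e = fd
byte 1: (78 XOR 20) XOR 6f = 58 XOR 6f = 37
byte 2: (e7 XOR e8) XOR 72 = 0f XOR 72 = 7d
byte 3: (fa XOR fa) XOR 74 = 00 XOR 74 = 74
byte 4: (8d XOR 08) XOR 68 = 85 XOR 68 = ed
byte 5: (03 XOR 43) XOR 20 = 40 XOR 20 = 60
byte 6: (c2 XOR bb) XOR 74 = 79 XOR 74 = 0d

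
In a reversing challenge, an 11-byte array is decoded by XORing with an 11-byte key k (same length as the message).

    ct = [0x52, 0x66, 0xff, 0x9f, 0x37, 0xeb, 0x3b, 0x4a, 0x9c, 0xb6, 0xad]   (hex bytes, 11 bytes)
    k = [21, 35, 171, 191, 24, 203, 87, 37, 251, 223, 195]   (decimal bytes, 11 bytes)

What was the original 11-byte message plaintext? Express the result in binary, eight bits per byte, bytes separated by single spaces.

01000111 01000101 01010100 00100000 00101111 00100000 01101100 01101111 01100111 01101001 01101110

XOR is its own inverse, so applying the key byte-wise gives the result directly.
01010010 ^ 00010101 = 01000111
01100110 ^ 00100011 = 01000101
11111111 ^ 10101011 = 01010100
10011111 ^ 10111111 = 00100000
00110111 ^ 00011000 = 00101111
11101011 ^ 11001011 = 00100000
00111011 ^ 01010111 = 01101100
01001010 ^ 00100101 = 01101111
10011100 ^ 11111011 = 01100111
10110110 ^ 11011111 = 01101001
10101101 ^ 11000011 = 01101110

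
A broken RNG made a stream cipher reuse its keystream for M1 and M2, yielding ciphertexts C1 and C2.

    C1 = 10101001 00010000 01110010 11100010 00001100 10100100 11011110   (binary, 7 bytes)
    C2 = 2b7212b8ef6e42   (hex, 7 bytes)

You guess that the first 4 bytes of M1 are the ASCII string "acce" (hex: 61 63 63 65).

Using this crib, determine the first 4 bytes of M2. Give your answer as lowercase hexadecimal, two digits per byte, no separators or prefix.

First, C1 ⊕ C2 = (M1 ⊕ K) ⊕ (M2 ⊕ K) = M1 ⊕ M2, so the key drops out. Then M2 = (M1 ⊕ M2) ⊕ M1 over the first 4 bytes.
byte 0: (a9 ⊕ 2b) ⊕ 61 = 82 ⊕ 61 = e3
byte 1: (10 ⊕ 72) ⊕ 63 = 62 ⊕ 63 = 01
byte 2: (72 ⊕ 12) ⊕ 63 = 60 ⊕ 63 = 03
byte 3: (e2 ⊕ b8) ⊕ 65 = 5a ⊕ 65 = 3f

e301033f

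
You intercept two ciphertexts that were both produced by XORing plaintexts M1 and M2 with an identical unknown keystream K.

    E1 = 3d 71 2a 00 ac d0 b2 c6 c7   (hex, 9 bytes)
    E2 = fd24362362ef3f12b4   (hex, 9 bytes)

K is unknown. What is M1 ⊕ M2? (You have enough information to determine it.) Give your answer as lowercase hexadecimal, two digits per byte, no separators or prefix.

c0551c23ce3f8dd473

E1 ⊕ E2 = (M1 ⊕ K) ⊕ (M2 ⊕ K) = M1 ⊕ M2 — the shared key cancels under XOR.
3d ⊕ fd = c0
71 ⊕ 24 = 55
2a ⊕ 36 = 1c
00 ⊕ 23 = 23
ac ⊕ 62 = ce
d0 ⊕ ef = 3f
b2 ⊕ 3f = 8d
c6 ⊕ 12 = d4
c7 ⊕ b4 = 73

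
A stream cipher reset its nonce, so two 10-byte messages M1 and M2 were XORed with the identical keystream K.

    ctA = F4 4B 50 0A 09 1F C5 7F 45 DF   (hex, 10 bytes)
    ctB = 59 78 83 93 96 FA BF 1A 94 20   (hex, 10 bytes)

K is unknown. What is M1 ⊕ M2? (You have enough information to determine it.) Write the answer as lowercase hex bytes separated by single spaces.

ad 33 d3 99 9f e5 7a 65 d1 ff

ctA ⊕ ctB = (M1 ⊕ K) ⊕ (M2 ⊕ K) = M1 ⊕ M2 — the shared key cancels under XOR.
byte 0: f4 xor 59 = ad
byte 1: 4b xor 78 = 33
byte 2: 50 xor 83 = d3
byte 3: 0a xor 93 = 99
byte 4: 09 xor 96 = 9f
byte 5: 1f xor fa = e5
byte 6: c5 xor bf = 7a
byte 7: 7f xor 1a = 65
byte 8: 45 xor 94 = d1
byte 9: df xor 20 = ff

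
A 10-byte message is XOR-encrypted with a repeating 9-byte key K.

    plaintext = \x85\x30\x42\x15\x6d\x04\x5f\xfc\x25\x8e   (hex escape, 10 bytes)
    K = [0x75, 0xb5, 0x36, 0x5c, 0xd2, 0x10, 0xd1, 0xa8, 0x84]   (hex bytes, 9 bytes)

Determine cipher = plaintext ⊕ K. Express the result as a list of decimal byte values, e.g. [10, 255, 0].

The 9-byte key repeats, so the effective keystream is 75 b5 36 5c d2 10 d1 a8 84 75.
byte 0: 85 ^ 75 = f0
byte 1: 30 ^ b5 = 85
byte 2: 42 ^ 36 = 74
byte 3: 15 ^ 5c = 49
byte 4: 6d ^ d2 = bf
byte 5: 04 ^ 10 = 14
byte 6: 5f ^ d1 = 8e
byte 7: fc ^ a8 = 54
byte 8: 25 ^ 84 = a1
byte 9: 8e ^ 75 = fb

[240, 133, 116, 73, 191, 20, 142, 84, 161, 251]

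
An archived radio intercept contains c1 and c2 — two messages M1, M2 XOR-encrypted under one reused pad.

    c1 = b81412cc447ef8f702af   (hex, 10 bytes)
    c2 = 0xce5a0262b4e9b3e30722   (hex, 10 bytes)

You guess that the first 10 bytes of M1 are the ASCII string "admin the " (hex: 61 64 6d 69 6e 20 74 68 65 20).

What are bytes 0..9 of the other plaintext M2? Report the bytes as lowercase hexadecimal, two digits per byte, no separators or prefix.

172a7dc79eb73f7c60ad

First, c1 ⊕ c2 = (M1 ⊕ K) ⊕ (M2 ⊕ K) = M1 ⊕ M2, so the key drops out. Then M2 = (M1 ⊕ M2) ⊕ M1 over the first 10 bytes.
byte 0: (b8 xor ce) xor 61 = 76 xor 61 = 17
byte 1: (14 xor 5a) xor 64 = 4e xor 64 = 2a
byte 2: (12 xor 02) xor 6d = 10 xor 6d = 7d
byte 3: (cc xor 62) xor 69 = ae xor 69 = c7
byte 4: (44 xor b4) xor 6e = f0 xor 6e = 9e
byte 5: (7e xor e9) xor 20 = 97 xor 20 = b7
byte 6: (f8 xor b3) xor 74 = 4b xor 74 = 3f
byte 7: (f7 xor e3) xor 68 = 14 xor 68 = 7c
byte 8: (02 xor 07) xor 65 = 05 xor 65 = 60
byte 9: (af xor 22) xor 20 = 8d xor 20 = ad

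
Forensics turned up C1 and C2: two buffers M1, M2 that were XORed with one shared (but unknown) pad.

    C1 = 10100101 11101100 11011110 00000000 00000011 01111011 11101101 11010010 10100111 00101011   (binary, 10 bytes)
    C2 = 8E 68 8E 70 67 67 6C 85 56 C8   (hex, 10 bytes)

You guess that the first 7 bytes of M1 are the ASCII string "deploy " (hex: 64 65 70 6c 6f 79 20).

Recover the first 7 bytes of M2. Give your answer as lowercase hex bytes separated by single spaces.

First, C1 ⊕ C2 = (M1 ⊕ K) ⊕ (M2 ⊕ K) = M1 ⊕ M2, so the key drops out. Then M2 = (M1 ⊕ M2) ⊕ M1 over the first 7 bytes.
byte 0: (a5 ⊕ 8e) ⊕ 64 = 2b ⊕ 64 = 4f
byte 1: (ec ⊕ 68) ⊕ 65 = 84 ⊕ 65 = e1
byte 2: (de ⊕ 8e) ⊕ 70 = 50 ⊕ 70 = 20
byte 3: (00 ⊕ 70) ⊕ 6c = 70 ⊕ 6c = 1c
byte 4: (03 ⊕ 67) ⊕ 6f = 64 ⊕ 6f = 0b
byte 5: (7b ⊕ 67) ⊕ 79 = 1c ⊕ 79 = 65
byte 6: (ed ⊕ 6c) ⊕ 20 = 81 ⊕ 20 = a1

4f e1 20 1c 0b 65 a1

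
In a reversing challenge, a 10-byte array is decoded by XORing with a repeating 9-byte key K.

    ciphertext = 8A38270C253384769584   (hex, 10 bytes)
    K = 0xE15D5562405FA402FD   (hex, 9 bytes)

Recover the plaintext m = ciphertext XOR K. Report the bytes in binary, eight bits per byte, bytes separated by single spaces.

The 9-byte key repeats, so the effective keystream is e1 5d 55 62 40 5f a4 02 fd e1.
byte 0: 8a ^ e1 = 6b
byte 1: 38 ^ 5d = 65
byte 2: 27 ^ 55 = 72
byte 3: 0c ^ 62 = 6e
byte 4: 25 ^ 40 = 65
byte 5: 33 ^ 5f = 6c
byte 6: 84 ^ a4 = 20
byte 7: 76 ^ 02 = 74
byte 8: 95 ^ fd = 68
byte 9: 84 ^ e1 = 65

01101011 01100101 01110010 01101110 01100101 01101100 00100000 01110100 01101000 01100101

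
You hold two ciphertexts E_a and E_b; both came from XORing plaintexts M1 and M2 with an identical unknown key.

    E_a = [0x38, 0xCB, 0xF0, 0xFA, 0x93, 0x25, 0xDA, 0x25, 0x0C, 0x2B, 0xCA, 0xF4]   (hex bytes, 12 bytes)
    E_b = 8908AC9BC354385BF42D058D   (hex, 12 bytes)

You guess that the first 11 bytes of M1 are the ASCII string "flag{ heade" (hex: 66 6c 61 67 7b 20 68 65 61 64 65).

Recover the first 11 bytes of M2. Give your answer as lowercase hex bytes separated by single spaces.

First, E_a ⊕ E_b = (M1 ⊕ K) ⊕ (M2 ⊕ K) = M1 ⊕ M2, so the key drops out. Then M2 = (M1 ⊕ M2) ⊕ M1 over the first 11 bytes.
byte 0: (38 XOR 89) XOR 66 = b1 XOR 66 = d7
byte 1: (cb XOR 08) XOR 6c = c3 XOR 6c = af
byte 2: (f0 XOR ac) XOR 61 = 5c XOR 61 = 3d
byte 3: (fa XOR 9b) XOR 67 = 61 XOR 67 = 06
byte 4: (93 XOR c3) XOR 7b = 50 XOR 7b = 2b
byte 5: (25 XOR 54) XOR 20 = 71 XOR 20 = 51
byte 6: (da XOR 38) XOR 68 = e2 XOR 68 = 8a
byte 7: (25 XOR 5b) XOR 65 = 7e XOR 65 = 1b
byte 8: (0c XOR f4) XOR 61 = f8 XOR 61 = 99
byte 9: (2b XOR 2d) XOR 64 = 06 XOR 64 = 62
byte 10: (ca XOR 05) XOR 65 = cf XOR 65 = aa

d7 af 3d 06 2b 51 8a 1b 99 62 aa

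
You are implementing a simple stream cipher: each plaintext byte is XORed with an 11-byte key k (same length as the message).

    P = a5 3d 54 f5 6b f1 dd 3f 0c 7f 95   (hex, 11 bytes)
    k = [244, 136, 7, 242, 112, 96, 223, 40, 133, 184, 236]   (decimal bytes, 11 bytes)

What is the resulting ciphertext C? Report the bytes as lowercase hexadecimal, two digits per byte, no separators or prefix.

byte 0: 10100101 ⊕ 11110100 = 01010001
byte 1: 00111101 ⊕ 10001000 = 10110101
byte 2: 01010100 ⊕ 00000111 = 01010011
byte 3: 11110101 ⊕ 11110010 = 00000111
byte 4: 01101011 ⊕ 01110000 = 00011011
byte 5: 11110001 ⊕ 01100000 = 10010001
byte 6: 11011101 ⊕ 11011111 = 00000010
byte 7: 00111111 ⊕ 00101000 = 00010111
byte 8: 00001100 ⊕ 10000101 = 10001001
byte 9: 01111111 ⊕ 10111000 = 11000111
byte 10: 10010101 ⊕ 11101100 = 01111001

51b553071b91021789c779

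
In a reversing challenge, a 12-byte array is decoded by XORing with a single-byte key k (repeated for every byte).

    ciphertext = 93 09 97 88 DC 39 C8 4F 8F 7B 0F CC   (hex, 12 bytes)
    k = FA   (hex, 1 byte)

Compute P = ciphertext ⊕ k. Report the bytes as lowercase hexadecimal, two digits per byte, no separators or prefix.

The 1-byte key repeats, so the effective keystream is fa fa fa fa fa fa fa fa fa fa fa fa.
byte 0: 93 ⊕ fa = 69
byte 1: 09 ⊕ fa = f3
byte 2: 97 ⊕ fa = 6d
byte 3: 88 ⊕ fa = 72
byte 4: dc ⊕ fa = 26
byte 5: 39 ⊕ fa = c3
byte 6: c8 ⊕ fa = 32
byte 7: 4f ⊕ fa = b5
byte 8: 8f ⊕ fa = 75
byte 9: 7b ⊕ fa = 81
byte 10: 0f ⊕ fa = f5
byte 11: cc ⊕ fa = 36

69f36d7226c332b57581f536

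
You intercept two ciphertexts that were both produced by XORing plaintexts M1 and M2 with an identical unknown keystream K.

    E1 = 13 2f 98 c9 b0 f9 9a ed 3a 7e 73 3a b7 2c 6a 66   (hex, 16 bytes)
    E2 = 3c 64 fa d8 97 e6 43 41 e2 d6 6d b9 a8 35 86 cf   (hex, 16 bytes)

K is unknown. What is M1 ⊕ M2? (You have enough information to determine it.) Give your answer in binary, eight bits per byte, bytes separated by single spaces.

E1 ⊕ E2 = (M1 ⊕ K) ⊕ (M2 ⊕ K) = M1 ⊕ M2 — the shared key cancels under XOR.
 19 xor  60 =  47
 47 xor 100 =  75
152 xor 250 =  98
201 xor 216 =  17
176 xor 151 =  39
249 xor 230 =  31
154 xor  67 = 217
237 xor  65 = 172
 58 xor 226 = 216
126 xor 214 = 168
115 xor 109 =  30
 58 xor 185 = 131
183 xor 168 =  31
 44 xor  53 =  25
106 xor 134 = 236
102 xor 207 = 169

00101111 01001011 01100010 00010001 00100111 00011111 11011001 10101100 11011000 10101000 00011110 10000011 00011111 00011001 11101100 10101001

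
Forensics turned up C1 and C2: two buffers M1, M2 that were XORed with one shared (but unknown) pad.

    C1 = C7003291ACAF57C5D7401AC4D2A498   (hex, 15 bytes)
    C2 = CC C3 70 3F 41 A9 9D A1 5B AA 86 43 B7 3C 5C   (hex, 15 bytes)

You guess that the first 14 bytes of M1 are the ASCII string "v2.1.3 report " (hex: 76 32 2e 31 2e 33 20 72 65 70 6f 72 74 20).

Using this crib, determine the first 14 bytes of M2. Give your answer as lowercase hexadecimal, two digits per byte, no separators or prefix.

7df16c9fc335ea16e99af3f511b8

First, C1 ⊕ C2 = (M1 ⊕ K) ⊕ (M2 ⊕ K) = M1 ⊕ M2, so the key drops out. Then M2 = (M1 ⊕ M2) ⊕ M1 over the first 14 bytes.
byte 0: (c7 ⊕ cc) ⊕ 76 = 0b ⊕ 76 = 7d
byte 1: (00 ⊕ c3) ⊕ 32 = c3 ⊕ 32 = f1
byte 2: (32 ⊕ 70) ⊕ 2e = 42 ⊕ 2e = 6c
byte 3: (91 ⊕ 3f) ⊕ 31 = ae ⊕ 31 = 9f
byte 4: (ac ⊕ 41) ⊕ 2e = ed ⊕ 2e = c3
byte 5: (af ⊕ a9) ⊕ 33 = 06 ⊕ 33 = 35
byte 6: (57 ⊕ 9d) ⊕ 20 = ca ⊕ 20 = ea
byte 7: (c5 ⊕ a1) ⊕ 72 = 64 ⊕ 72 = 16
byte 8: (d7 ⊕ 5b) ⊕ 65 = 8c ⊕ 65 = e9
byte 9: (40 ⊕ aa) ⊕ 70 = ea ⊕ 70 = 9a
byte 10: (1a ⊕ 86) ⊕ 6f = 9c ⊕ 6f = f3
byte 11: (c4 ⊕ 43) ⊕ 72 = 87 ⊕ 72 = f5
byte 12: (d2 ⊕ b7) ⊕ 74 = 65 ⊕ 74 = 11
byte 13: (a4 ⊕ 3c) ⊕ 20 = 98 ⊕ 20 = b8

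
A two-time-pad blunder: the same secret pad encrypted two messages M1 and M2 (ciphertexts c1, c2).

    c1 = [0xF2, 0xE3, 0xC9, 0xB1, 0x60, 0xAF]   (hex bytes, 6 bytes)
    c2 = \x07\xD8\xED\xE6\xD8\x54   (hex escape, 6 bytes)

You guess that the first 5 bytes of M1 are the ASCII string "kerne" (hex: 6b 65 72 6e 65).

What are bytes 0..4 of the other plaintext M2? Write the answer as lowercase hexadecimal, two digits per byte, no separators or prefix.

9e5e5639dd

First, c1 ⊕ c2 = (M1 ⊕ K) ⊕ (M2 ⊕ K) = M1 ⊕ M2, so the key drops out. Then M2 = (M1 ⊕ M2) ⊕ M1 over the first 5 bytes.
byte 0: (f2 ⊕ 07) ⊕ 6b = f5 ⊕ 6b = 9e
byte 1: (e3 ⊕ d8) ⊕ 65 = 3b ⊕ 65 = 5e
byte 2: (c9 ⊕ ed) ⊕ 72 = 24 ⊕ 72 = 56
byte 3: (b1 ⊕ e6) ⊕ 6e = 57 ⊕ 6e = 39
byte 4: (60 ⊕ d8) ⊕ 65 = b8 ⊕ 65 = dd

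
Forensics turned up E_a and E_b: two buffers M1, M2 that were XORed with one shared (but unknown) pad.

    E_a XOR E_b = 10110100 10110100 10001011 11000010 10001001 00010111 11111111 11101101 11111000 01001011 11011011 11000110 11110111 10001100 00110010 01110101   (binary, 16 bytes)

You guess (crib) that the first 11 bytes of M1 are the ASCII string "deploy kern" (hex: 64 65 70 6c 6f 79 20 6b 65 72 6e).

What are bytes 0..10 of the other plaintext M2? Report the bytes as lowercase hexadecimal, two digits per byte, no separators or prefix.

d0d1fbaee66edf869d39b5

Since E_a ⊕ E_b = M1 ⊕ M2, XORing with the guessed M1 bytes yields the corresponding M2 bytes: M2 = (E_a ⊕ E_b) ⊕ M1.
10110100 ^ 01100100 = 11010000
10110100 ^ 01100101 = 11010001
10001011 ^ 01110000 = 11111011
11000010 ^ 01101100 = 10101110
10001001 ^ 01101111 = 11100110
00010111 ^ 01111001 = 01101110
11111111 ^ 00100000 = 11011111
11101101 ^ 01101011 = 10000110
11111000 ^ 01100101 = 10011101
01001011 ^ 01110010 = 00111001
11011011 ^ 01101110 = 10110101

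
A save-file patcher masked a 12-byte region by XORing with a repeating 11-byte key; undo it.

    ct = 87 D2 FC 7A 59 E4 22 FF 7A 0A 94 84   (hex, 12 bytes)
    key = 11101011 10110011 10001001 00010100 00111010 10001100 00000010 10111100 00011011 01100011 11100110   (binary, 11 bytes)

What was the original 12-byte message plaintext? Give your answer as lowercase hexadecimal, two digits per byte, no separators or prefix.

The 11-byte key repeats, so the effective keystream is eb b3 89 14 3a 8c 02 bc 1b 63 e6 eb.
byte 0: 10000111 ^ 11101011 = 01101100
byte 1: 11010010 ^ 10110011 = 01100001
byte 2: 11111100 ^ 10001001 = 01110101
byte 3: 01111010 ^ 00010100 = 01101110
byte 4: 01011001 ^ 00111010 = 01100011
byte 5: 11100100 ^ 10001100 = 01101000
byte 6: 00100010 ^ 00000010 = 00100000
byte 7: 11111111 ^ 10111100 = 01000011
byte 8: 01111010 ^ 00011011 = 01100001
byte 9: 00001010 ^ 01100011 = 01101001
byte 10: 10010100 ^ 11100110 = 01110010
byte 11: 10000100 ^ 11101011 = 01101111

6c61756e636820436169726f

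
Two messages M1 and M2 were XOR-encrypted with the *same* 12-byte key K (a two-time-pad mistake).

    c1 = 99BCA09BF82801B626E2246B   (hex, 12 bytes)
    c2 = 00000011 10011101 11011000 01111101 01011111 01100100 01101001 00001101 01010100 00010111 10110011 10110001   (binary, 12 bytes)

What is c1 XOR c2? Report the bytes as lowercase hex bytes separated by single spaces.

9a 21 78 e6 a7 4c 68 bb 72 f5 97 da

c1 ⊕ c2 = (M1 ⊕ K) ⊕ (M2 ⊕ K) = M1 ⊕ M2 — the shared key cancels under XOR.
99 ^ 03 = 9a
bc ^ 9d = 21
a0 ^ d8 = 78
9b ^ 7d = e6
f8 ^ 5f = a7
28 ^ 64 = 4c
01 ^ 69 = 68
b6 ^ 0d = bb
26 ^ 54 = 72
e2 ^ 17 = f5
24 ^ b3 = 97
6b ^ b1 = da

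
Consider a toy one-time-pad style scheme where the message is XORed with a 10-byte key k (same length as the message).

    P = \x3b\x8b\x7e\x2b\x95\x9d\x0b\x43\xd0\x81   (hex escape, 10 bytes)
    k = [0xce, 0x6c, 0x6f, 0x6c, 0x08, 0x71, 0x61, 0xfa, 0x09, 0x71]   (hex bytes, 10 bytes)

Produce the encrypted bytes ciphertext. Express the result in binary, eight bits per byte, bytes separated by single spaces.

11110101 11100111 00010001 01000111 10011101 11101100 01101010 10111001 11011001 11110000

XOR is its own inverse, so applying the key byte-wise gives the result directly.
byte 0: 3b xor ce = f5
byte 1: 8b xor 6c = e7
byte 2: 7e xor 6f = 11
byte 3: 2b xor 6c = 47
byte 4: 95 xor 08 = 9d
byte 5: 9d xor 71 = ec
byte 6: 0b xor 61 = 6a
byte 7: 43 xor fa = b9
byte 8: d0 xor 09 = d9
byte 9: 81 xor 71 = f0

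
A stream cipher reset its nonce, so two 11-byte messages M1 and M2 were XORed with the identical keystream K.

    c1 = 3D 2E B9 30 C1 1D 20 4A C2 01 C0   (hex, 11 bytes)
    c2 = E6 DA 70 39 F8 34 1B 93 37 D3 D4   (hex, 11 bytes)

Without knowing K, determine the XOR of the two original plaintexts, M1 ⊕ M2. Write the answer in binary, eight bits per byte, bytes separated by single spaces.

c1 ⊕ c2 = (M1 ⊕ K) ⊕ (M2 ⊕ K) = M1 ⊕ M2 — the shared key cancels under XOR.
byte 0: 3d ^ e6 = db
byte 1: 2e ^ da = f4
byte 2: b9 ^ 70 = c9
byte 3: 30 ^ 39 = 09
byte 4: c1 ^ f8 = 39
byte 5: 1d ^ 34 = 29
byte 6: 20 ^ 1b = 3b
byte 7: 4a ^ 93 = d9
byte 8: c2 ^ 37 = f5
byte 9: 01 ^ d3 = d2
byte 10: c0 ^ d4 = 14

11011011 11110100 11001001 00001001 00111001 00101001 00111011 11011001 11110101 11010010 00010100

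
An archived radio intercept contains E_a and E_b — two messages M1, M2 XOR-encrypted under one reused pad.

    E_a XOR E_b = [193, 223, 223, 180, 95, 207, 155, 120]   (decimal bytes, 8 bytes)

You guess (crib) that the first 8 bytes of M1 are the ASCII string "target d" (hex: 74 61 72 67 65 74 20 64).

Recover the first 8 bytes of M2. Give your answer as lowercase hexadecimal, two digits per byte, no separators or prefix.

Since E_a ⊕ E_b = M1 ⊕ M2, XORing with the guessed M1 bytes yields the corresponding M2 bytes: M2 = (E_a ⊕ E_b) ⊕ M1.
byte 0: 11000001 ^ 01110100 = 10110101
byte 1: 11011111 ^ 01100001 = 10111110
byte 2: 11011111 ^ 01110010 = 10101101
byte 3: 10110100 ^ 01100111 = 11010011
byte 4: 01011111 ^ 01100101 = 00111010
byte 5: 11001111 ^ 01110100 = 10111011
byte 6: 10011011 ^ 00100000 = 10111011
byte 7: 01111000 ^ 01100100 = 00011100

b5beadd33abbbb1c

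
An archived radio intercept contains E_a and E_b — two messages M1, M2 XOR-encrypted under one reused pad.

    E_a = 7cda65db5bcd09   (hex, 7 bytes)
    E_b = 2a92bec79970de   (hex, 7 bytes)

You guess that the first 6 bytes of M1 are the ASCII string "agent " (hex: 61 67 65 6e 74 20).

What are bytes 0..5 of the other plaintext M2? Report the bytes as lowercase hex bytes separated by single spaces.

First, E_a ⊕ E_b = (M1 ⊕ K) ⊕ (M2 ⊕ K) = M1 ⊕ M2, so the key drops out. Then M2 = (M1 ⊕ M2) ⊕ M1 over the first 6 bytes.
byte 0: (7c ⊕ 2a) ⊕ 61 = 56 ⊕ 61 = 37
byte 1: (da ⊕ 92) ⊕ 67 = 48 ⊕ 67 = 2f
byte 2: (65 ⊕ be) ⊕ 65 = db ⊕ 65 = be
byte 3: (db ⊕ c7) ⊕ 6e = 1c ⊕ 6e = 72
byte 4: (5b ⊕ 99) ⊕ 74 = c2 ⊕ 74 = b6
byte 5: (cd ⊕ 70) ⊕ 20 = bd ⊕ 20 = 9d

37 2f be 72 b6 9d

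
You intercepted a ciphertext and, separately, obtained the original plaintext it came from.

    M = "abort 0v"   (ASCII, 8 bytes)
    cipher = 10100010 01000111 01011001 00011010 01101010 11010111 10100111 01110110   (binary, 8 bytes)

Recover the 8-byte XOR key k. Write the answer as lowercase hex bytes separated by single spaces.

c3 25 36 68 1e f7 97 00

Since cipher = M ⊕ k, XORing both sides with M gives k = M ⊕ cipher.
byte 0:  97 XOR 162 = 195
byte 1:  98 XOR  71 =  37
byte 2: 111 XOR  89 =  54
byte 3: 114 XOR  26 = 104
byte 4: 116 XOR 106 =  30
byte 5:  32 XOR 215 = 247
byte 6:  48 XOR 167 = 151
byte 7: 118 XOR 118 =   0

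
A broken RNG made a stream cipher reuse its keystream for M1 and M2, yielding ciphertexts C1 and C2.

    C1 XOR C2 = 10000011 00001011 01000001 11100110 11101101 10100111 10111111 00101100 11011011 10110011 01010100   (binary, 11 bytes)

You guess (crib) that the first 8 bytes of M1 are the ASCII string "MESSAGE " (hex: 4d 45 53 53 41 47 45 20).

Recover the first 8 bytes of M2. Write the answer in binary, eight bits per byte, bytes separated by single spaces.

Since C1 ⊕ C2 = M1 ⊕ M2, XORing with the guessed M1 bytes yields the corresponding M2 bytes: M2 = (C1 ⊕ C2) ⊕ M1.
byte 0: 83 XOR 4d = ce
byte 1: 0b XOR 45 = 4e
byte 2: 41 XOR 53 = 12
byte 3: e6 XOR 53 = b5
byte 4: ed XOR 41 = ac
byte 5: a7 XOR 47 = e0
byte 6: bf XOR 45 = fa
byte 7: 2c XOR 20 = 0c

11001110 01001110 00010010 10110101 10101100 11100000 11111010 00001100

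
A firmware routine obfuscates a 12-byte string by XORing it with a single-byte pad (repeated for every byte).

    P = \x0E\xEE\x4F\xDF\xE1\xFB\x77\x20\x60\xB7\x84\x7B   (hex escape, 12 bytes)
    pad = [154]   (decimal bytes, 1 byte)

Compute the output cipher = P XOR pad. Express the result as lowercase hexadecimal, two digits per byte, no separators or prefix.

9474d5457b61edbafa2d1ee1

The 1-byte key repeats, so the effective keystream is 9a 9a 9a 9a 9a 9a 9a 9a 9a 9a 9a 9a.
byte 0: 00001110 ^ 10011010 = 10010100
byte 1: 11101110 ^ 10011010 = 01110100
byte 2: 01001111 ^ 10011010 = 11010101
byte 3: 11011111 ^ 10011010 = 01000101
byte 4: 11100001 ^ 10011010 = 01111011
byte 5: 11111011 ^ 10011010 = 01100001
byte 6: 01110111 ^ 10011010 = 11101101
byte 7: 00100000 ^ 10011010 = 10111010
byte 8: 01100000 ^ 10011010 = 11111010
byte 9: 10110111 ^ 10011010 = 00101101
byte 10: 10000100 ^ 10011010 = 00011110
byte 11: 01111011 ^ 10011010 = 11100001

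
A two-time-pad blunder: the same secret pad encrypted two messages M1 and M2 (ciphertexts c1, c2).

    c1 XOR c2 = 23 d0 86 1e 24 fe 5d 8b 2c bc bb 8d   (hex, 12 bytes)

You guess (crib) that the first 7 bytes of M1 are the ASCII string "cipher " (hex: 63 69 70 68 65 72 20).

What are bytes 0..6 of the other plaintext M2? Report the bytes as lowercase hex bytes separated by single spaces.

Since c1 ⊕ c2 = M1 ⊕ M2, XORing with the guessed M1 bytes yields the corresponding M2 bytes: M2 = (c1 ⊕ c2) ⊕ M1.
 35 xor  99 =  64
208 xor 105 = 185
134 xor 112 = 246
 30 xor 104 = 118
 36 xor 101 =  65
254 xor 114 = 140
 93 xor  32 = 125

40 b9 f6 76 41 8c 7d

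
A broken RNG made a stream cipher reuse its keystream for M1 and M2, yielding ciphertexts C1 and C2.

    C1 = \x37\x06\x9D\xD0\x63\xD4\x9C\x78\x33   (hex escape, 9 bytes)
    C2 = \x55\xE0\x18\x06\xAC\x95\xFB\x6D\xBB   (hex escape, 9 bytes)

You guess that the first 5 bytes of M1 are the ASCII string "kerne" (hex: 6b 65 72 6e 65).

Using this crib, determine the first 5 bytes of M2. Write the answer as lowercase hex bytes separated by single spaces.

First, C1 ⊕ C2 = (M1 ⊕ K) ⊕ (M2 ⊕ K) = M1 ⊕ M2, so the key drops out. Then M2 = (M1 ⊕ M2) ⊕ M1 over the first 5 bytes.
byte 0: (37 xor 55) xor 6b = 62 xor 6b = 09
byte 1: (06 xor e0) xor 65 = e6 xor 65 = 83
byte 2: (9d xor 18) xor 72 = 85 xor 72 = f7
byte 3: (d0 xor 06) xor 6e = d6 xor 6e = b8
byte 4: (63 xor ac) xor 65 = cf xor 65 = aa

09 83 f7 b8 aa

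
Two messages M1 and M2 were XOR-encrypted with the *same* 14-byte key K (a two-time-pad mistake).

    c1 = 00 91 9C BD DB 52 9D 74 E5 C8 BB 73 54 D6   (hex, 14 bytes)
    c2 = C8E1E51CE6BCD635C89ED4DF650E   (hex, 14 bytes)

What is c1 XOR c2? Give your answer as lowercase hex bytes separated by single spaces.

c8 70 79 a1 3d ee 4b 41 2d 56 6f ac 31 d8

c1 ⊕ c2 = (M1 ⊕ K) ⊕ (M2 ⊕ K) = M1 ⊕ M2 — the shared key cancels under XOR.
00 XOR c8 = c8
91 XOR e1 = 70
9c XOR e5 = 79
bd XOR 1c = a1
db XOR e6 = 3d
52 XOR bc = ee
9d XOR d6 = 4b
74 XOR 35 = 41
e5 XOR c8 = 2d
c8 XOR 9e = 56
bb XOR d4 = 6f
73 XOR df = ac
54 XOR 65 = 31
d6 XOR 0e = d8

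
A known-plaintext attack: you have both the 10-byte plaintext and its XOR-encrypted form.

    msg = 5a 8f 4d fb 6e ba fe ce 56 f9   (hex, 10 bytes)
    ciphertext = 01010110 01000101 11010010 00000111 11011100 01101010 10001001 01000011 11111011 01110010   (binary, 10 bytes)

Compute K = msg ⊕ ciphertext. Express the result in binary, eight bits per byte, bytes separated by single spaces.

00001100 11001010 10011111 11111100 10110010 11010000 01110111 10001101 10101101 10001011

Since ciphertext = msg ⊕ K, XORing both sides with msg gives K = msg ⊕ ciphertext.
 90 ^  86 =  12
143 ^  69 = 202
 77 ^ 210 = 159
251 ^   7 = 252
110 ^ 220 = 178
186 ^ 106 = 208
254 ^ 137 = 119
206 ^  67 = 141
 86 ^ 251 = 173
249 ^ 114 = 139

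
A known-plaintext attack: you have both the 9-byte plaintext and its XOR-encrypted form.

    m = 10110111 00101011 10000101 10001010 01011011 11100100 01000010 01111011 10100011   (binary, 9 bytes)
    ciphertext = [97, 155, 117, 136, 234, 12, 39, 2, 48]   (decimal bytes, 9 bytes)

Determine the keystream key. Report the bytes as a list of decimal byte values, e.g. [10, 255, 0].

[214, 176, 240, 2, 177, 232, 101, 121, 147]

Since ciphertext = m ⊕ key, XORing both sides with m gives key = m ⊕ ciphertext.
b7 ⊕ 61 = d6
2b ⊕ 9b = b0
85 ⊕ 75 = f0
8a ⊕ 88 = 02
5b ⊕ ea = b1
e4 ⊕ 0c = e8
42 ⊕ 27 = 65
7b ⊕ 02 = 79
a3 ⊕ 30 = 93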